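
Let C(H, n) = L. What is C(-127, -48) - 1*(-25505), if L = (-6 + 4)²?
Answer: 25509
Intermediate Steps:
L = 4 (L = (-2)² = 4)
C(H, n) = 4
C(-127, -48) - 1*(-25505) = 4 - 1*(-25505) = 4 + 25505 = 25509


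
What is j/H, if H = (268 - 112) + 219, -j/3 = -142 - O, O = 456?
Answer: 598/125 ≈ 4.7840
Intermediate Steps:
j = 1794 (j = -3*(-142 - 1*456) = -3*(-142 - 456) = -3*(-598) = 1794)
H = 375 (H = 156 + 219 = 375)
j/H = 1794/375 = 1794*(1/375) = 598/125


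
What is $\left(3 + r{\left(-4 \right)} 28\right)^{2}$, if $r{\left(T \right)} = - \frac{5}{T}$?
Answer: $1444$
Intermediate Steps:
$\left(3 + r{\left(-4 \right)} 28\right)^{2} = \left(3 + - \frac{5}{-4} \cdot 28\right)^{2} = \left(3 + \left(-5\right) \left(- \frac{1}{4}\right) 28\right)^{2} = \left(3 + \frac{5}{4} \cdot 28\right)^{2} = \left(3 + 35\right)^{2} = 38^{2} = 1444$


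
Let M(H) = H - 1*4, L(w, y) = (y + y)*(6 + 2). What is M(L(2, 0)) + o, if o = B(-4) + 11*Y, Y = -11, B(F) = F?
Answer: -129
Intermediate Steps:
L(w, y) = 16*y (L(w, y) = (2*y)*8 = 16*y)
M(H) = -4 + H (M(H) = H - 4 = -4 + H)
o = -125 (o = -4 + 11*(-11) = -4 - 121 = -125)
M(L(2, 0)) + o = (-4 + 16*0) - 125 = (-4 + 0) - 125 = -4 - 125 = -129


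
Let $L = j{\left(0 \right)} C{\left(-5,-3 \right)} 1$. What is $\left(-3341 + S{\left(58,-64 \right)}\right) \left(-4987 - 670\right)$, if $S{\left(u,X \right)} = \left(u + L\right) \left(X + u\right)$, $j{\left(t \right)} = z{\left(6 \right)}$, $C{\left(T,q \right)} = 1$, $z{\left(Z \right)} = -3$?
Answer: $20766847$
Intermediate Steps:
$j{\left(t \right)} = -3$
$L = -3$ ($L = \left(-3\right) 1 \cdot 1 = \left(-3\right) 1 = -3$)
$S{\left(u,X \right)} = \left(-3 + u\right) \left(X + u\right)$ ($S{\left(u,X \right)} = \left(u - 3\right) \left(X + u\right) = \left(-3 + u\right) \left(X + u\right)$)
$\left(-3341 + S{\left(58,-64 \right)}\right) \left(-4987 - 670\right) = \left(-3341 - \left(3694 - 3364\right)\right) \left(-4987 - 670\right) = \left(-3341 + \left(3364 + 192 - 174 - 3712\right)\right) \left(-5657\right) = \left(-3341 - 330\right) \left(-5657\right) = \left(-3671\right) \left(-5657\right) = 20766847$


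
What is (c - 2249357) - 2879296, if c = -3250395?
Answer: -8379048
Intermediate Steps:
(c - 2249357) - 2879296 = (-3250395 - 2249357) - 2879296 = -5499752 - 2879296 = -8379048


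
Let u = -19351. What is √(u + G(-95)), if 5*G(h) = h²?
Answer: I*√17546 ≈ 132.46*I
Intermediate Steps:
G(h) = h²/5
√(u + G(-95)) = √(-19351 + (⅕)*(-95)²) = √(-19351 + (⅕)*9025) = √(-19351 + 1805) = √(-17546) = I*√17546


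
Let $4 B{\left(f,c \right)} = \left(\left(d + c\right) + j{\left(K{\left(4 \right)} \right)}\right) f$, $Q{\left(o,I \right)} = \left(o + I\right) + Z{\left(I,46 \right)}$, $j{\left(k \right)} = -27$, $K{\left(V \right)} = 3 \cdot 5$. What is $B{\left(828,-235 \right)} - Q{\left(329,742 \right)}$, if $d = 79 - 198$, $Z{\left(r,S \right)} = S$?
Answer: $-79984$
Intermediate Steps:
$K{\left(V \right)} = 15$
$Q{\left(o,I \right)} = 46 + I + o$ ($Q{\left(o,I \right)} = \left(o + I\right) + 46 = \left(I + o\right) + 46 = 46 + I + o$)
$d = -119$
$B{\left(f,c \right)} = \frac{f \left(-146 + c\right)}{4}$ ($B{\left(f,c \right)} = \frac{\left(\left(-119 + c\right) - 27\right) f}{4} = \frac{\left(-146 + c\right) f}{4} = \frac{f \left(-146 + c\right)}{4}$)
$B{\left(828,-235 \right)} - Q{\left(329,742 \right)} = \frac{1}{4} \cdot 828 \left(-146 - 235\right) - \left(46 + 742 + 329\right) = \frac{1}{4} \cdot 828 \left(-381\right) - 1117 = -78867 - 1117 = -79984$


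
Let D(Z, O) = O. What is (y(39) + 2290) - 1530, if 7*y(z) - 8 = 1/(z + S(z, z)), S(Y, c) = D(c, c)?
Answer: 415585/546 ≈ 761.14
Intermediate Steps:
S(Y, c) = c
y(z) = 8/7 + 1/(14*z) (y(z) = 8/7 + 1/(7*(z + z)) = 8/7 + 1/(7*((2*z))) = 8/7 + (1/(2*z))/7 = 8/7 + 1/(14*z))
(y(39) + 2290) - 1530 = ((1/14)*(1 + 16*39)/39 + 2290) - 1530 = ((1/14)*(1/39)*(1 + 624) + 2290) - 1530 = ((1/14)*(1/39)*625 + 2290) - 1530 = (625/546 + 2290) - 1530 = 1250965/546 - 1530 = 415585/546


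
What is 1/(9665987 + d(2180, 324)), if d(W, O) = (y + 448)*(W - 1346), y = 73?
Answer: 1/10100501 ≈ 9.9005e-8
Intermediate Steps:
d(W, O) = -701266 + 521*W (d(W, O) = (73 + 448)*(W - 1346) = 521*(-1346 + W) = -701266 + 521*W)
1/(9665987 + d(2180, 324)) = 1/(9665987 + (-701266 + 521*2180)) = 1/(9665987 + (-701266 + 1135780)) = 1/(9665987 + 434514) = 1/10100501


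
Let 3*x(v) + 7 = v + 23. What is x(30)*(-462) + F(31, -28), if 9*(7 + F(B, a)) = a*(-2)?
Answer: -63763/9 ≈ -7084.8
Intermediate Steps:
x(v) = 16/3 + v/3 (x(v) = -7/3 + (v + 23)/3 = -7/3 + (23 + v)/3 = -7/3 + (23/3 + v/3) = 16/3 + v/3)
F(B, a) = -7 - 2*a/9 (F(B, a) = -7 + (a*(-2))/9 = -7 + (-2*a)/9 = -7 - 2*a/9)
x(30)*(-462) + F(31, -28) = (16/3 + (⅓)*30)*(-462) + (-7 - 2/9*(-28)) = (16/3 + 10)*(-462) + (-7 + 56/9) = (46/3)*(-462) - 7/9 = -7084 - 7/9 = -63763/9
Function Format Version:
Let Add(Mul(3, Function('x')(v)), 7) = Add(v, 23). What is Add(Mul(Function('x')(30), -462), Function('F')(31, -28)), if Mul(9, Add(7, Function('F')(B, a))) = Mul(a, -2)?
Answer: Rational(-63763, 9) ≈ -7084.8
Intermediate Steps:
Function('x')(v) = Add(Rational(16, 3), Mul(Rational(1, 3), v)) (Function('x')(v) = Add(Rational(-7, 3), Mul(Rational(1, 3), Add(v, 23))) = Add(Rational(-7, 3), Mul(Rational(1, 3), Add(23, v))) = Add(Rational(-7, 3), Add(Rational(23, 3), Mul(Rational(1, 3), v))) = Add(Rational(16, 3), Mul(Rational(1, 3), v)))
Function('F')(B, a) = Add(-7, Mul(Rational(-2, 9), a)) (Function('F')(B, a) = Add(-7, Mul(Rational(1, 9), Mul(a, -2))) = Add(-7, Mul(Rational(1, 9), Mul(-2, a))) = Add(-7, Mul(Rational(-2, 9), a)))
Add(Mul(Function('x')(30), -462), Function('F')(31, -28)) = Add(Mul(Add(Rational(16, 3), Mul(Rational(1, 3), 30)), -462), Add(-7, Mul(Rational(-2, 9), -28))) = Add(Mul(Add(Rational(16, 3), 10), -462), Add(-7, Rational(56, 9))) = Add(Mul(Rational(46, 3), -462), Rational(-7, 9)) = Add(-7084, Rational(-7, 9)) = Rational(-63763, 9)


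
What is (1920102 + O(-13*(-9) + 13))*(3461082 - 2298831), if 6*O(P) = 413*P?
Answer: 2242040678967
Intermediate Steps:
O(P) = 413*P/6 (O(P) = (413*P)/6 = 413*P/6)
(1920102 + O(-13*(-9) + 13))*(3461082 - 2298831) = (1920102 + 413*(-13*(-9) + 13)/6)*(3461082 - 2298831) = (1920102 + 413*(117 + 13)/6)*1162251 = (1920102 + (413/6)*130)*1162251 = (1920102 + 26845/3)*1162251 = (5787151/3)*1162251 = 2242040678967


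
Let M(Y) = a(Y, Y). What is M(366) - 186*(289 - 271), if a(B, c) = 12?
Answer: -3336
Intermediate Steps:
M(Y) = 12
M(366) - 186*(289 - 271) = 12 - 186*(289 - 271) = 12 - 186*18 = 12 - 3348 = -3336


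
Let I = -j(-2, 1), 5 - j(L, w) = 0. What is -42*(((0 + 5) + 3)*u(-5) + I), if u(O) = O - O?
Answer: 210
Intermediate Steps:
j(L, w) = 5 (j(L, w) = 5 - 1*0 = 5 + 0 = 5)
I = -5 (I = -1*5 = -5)
u(O) = 0
-42*(((0 + 5) + 3)*u(-5) + I) = -42*(((0 + 5) + 3)*0 - 5) = -42*((5 + 3)*0 - 5) = -42*(8*0 - 5) = -42*(0 - 5) = -42*(-5) = 210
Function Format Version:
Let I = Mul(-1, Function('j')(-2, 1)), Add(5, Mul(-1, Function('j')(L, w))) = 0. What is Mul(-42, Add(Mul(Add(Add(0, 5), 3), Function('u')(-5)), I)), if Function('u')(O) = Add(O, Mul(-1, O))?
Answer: 210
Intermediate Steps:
Function('j')(L, w) = 5 (Function('j')(L, w) = Add(5, Mul(-1, 0)) = Add(5, 0) = 5)
I = -5 (I = Mul(-1, 5) = -5)
Function('u')(O) = 0
Mul(-42, Add(Mul(Add(Add(0, 5), 3), Function('u')(-5)), I)) = Mul(-42, Add(Mul(Add(Add(0, 5), 3), 0), -5)) = Mul(-42, Add(Mul(Add(5, 3), 0), -5)) = Mul(-42, Add(Mul(8, 0), -5)) = Mul(-42, Add(0, -5)) = Mul(-42, -5) = 210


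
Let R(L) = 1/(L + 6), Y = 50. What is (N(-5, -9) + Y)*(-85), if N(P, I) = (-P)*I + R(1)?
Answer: -3060/7 ≈ -437.14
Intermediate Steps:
R(L) = 1/(6 + L)
N(P, I) = ⅐ - I*P (N(P, I) = (-P)*I + 1/(6 + 1) = -I*P + 1/7 = -I*P + ⅐ = ⅐ - I*P)
(N(-5, -9) + Y)*(-85) = ((⅐ - 1*(-9)*(-5)) + 50)*(-85) = ((⅐ - 45) + 50)*(-85) = (-314/7 + 50)*(-85) = (36/7)*(-85) = -3060/7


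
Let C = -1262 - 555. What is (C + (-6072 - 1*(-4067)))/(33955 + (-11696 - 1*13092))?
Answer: -3822/9167 ≈ -0.41693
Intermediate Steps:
C = -1817
(C + (-6072 - 1*(-4067)))/(33955 + (-11696 - 1*13092)) = (-1817 + (-6072 - 1*(-4067)))/(33955 + (-11696 - 1*13092)) = (-1817 + (-6072 + 4067))/(33955 + (-11696 - 13092)) = (-1817 - 2005)/(33955 - 24788) = -3822/9167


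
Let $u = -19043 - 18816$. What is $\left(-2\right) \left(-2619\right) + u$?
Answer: $-32621$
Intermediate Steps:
$u = -37859$ ($u = -19043 - 18816 = -37859$)
$\left(-2\right) \left(-2619\right) + u = \left(-2\right) \left(-2619\right) - 37859 = 5238 - 37859 = -32621$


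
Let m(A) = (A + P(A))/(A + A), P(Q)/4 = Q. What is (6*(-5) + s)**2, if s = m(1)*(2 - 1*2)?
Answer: 900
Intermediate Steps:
P(Q) = 4*Q
m(A) = 5/2 (m(A) = (A + 4*A)/(A + A) = (5*A)/((2*A)) = (5*A)*(1/(2*A)) = 5/2)
s = 0 (s = 5*(2 - 1*2)/2 = 5*(2 - 2)/2 = (5/2)*0 = 0)
(6*(-5) + s)**2 = (6*(-5) + 0)**2 = (-30 + 0)**2 = (-30)**2 = 900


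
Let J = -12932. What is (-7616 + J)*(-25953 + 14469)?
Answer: 235973232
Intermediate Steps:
(-7616 + J)*(-25953 + 14469) = (-7616 - 12932)*(-25953 + 14469) = -20548*(-11484) = 235973232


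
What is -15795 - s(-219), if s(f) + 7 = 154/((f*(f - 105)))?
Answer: -560126741/35478 ≈ -15788.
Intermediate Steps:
s(f) = -7 + 154/(f*(-105 + f)) (s(f) = -7 + 154/((f*(f - 105))) = -7 + 154/((f*(-105 + f))) = -7 + 154*(1/(f*(-105 + f))) = -7 + 154/(f*(-105 + f)))
-15795 - s(-219) = -15795 - 7*(22 - 1*(-219)² + 105*(-219))/((-219)*(-105 - 219)) = -15795 - 7*(-1)*(22 - 1*47961 - 22995)/(219*(-324)) = -15795 - 7*(-1)*(-1)*(22 - 47961 - 22995)/(219*324) = -15795 - 7*(-1)*(-1)*(-70934)/(219*324) = -15795 - 1*(-248269/35478) = -15795 + 248269/35478 = -560126741/35478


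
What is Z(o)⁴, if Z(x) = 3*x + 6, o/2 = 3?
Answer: 331776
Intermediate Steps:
o = 6 (o = 2*3 = 6)
Z(x) = 6 + 3*x
Z(o)⁴ = (6 + 3*6)⁴ = (6 + 18)⁴ = 24⁴ = 331776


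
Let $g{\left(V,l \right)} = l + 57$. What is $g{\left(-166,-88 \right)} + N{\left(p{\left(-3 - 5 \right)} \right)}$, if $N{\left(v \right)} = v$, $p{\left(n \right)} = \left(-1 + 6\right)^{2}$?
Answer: $-6$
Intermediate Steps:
$g{\left(V,l \right)} = 57 + l$
$p{\left(n \right)} = 25$ ($p{\left(n \right)} = 5^{2} = 25$)
$g{\left(-166,-88 \right)} + N{\left(p{\left(-3 - 5 \right)} \right)} = \left(57 - 88\right) + 25 = -31 + 25 = -6$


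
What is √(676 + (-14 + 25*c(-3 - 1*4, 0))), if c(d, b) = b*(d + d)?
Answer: √662 ≈ 25.729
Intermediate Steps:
c(d, b) = 2*b*d (c(d, b) = b*(2*d) = 2*b*d)
√(676 + (-14 + 25*c(-3 - 1*4, 0))) = √(676 + (-14 + 25*(2*0*(-3 - 1*4)))) = √(676 + (-14 + 25*(2*0*(-3 - 4)))) = √(676 + (-14 + 25*(2*0*(-7)))) = √(676 + (-14 + 25*0)) = √(676 + (-14 + 0)) = √(676 - 14) = √662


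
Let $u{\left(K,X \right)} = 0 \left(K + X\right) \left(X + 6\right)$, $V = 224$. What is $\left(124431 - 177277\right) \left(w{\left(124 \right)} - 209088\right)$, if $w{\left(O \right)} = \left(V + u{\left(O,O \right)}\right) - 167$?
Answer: $11046452226$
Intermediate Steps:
$u{\left(K,X \right)} = 0$ ($u{\left(K,X \right)} = 0 \left(K + X\right) \left(6 + X\right) = 0 \left(6 + X\right) \left(K + X\right) = 0$)
$w{\left(O \right)} = 57$ ($w{\left(O \right)} = \left(224 + 0\right) - 167 = 224 - 167 = 57$)
$\left(124431 - 177277\right) \left(w{\left(124 \right)} - 209088\right) = \left(124431 - 177277\right) \left(57 - 209088\right) = \left(-52846\right) \left(-209031\right) = 11046452226$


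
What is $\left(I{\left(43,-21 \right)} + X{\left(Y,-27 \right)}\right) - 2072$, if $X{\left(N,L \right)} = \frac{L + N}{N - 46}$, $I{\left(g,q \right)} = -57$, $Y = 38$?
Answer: $- \frac{17043}{8} \approx -2130.4$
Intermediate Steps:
$X{\left(N,L \right)} = \frac{L + N}{-46 + N}$
$\left(I{\left(43,-21 \right)} + X{\left(Y,-27 \right)}\right) - 2072 = \left(-57 + \frac{-27 + 38}{-46 + 38}\right) - 2072 = \left(-57 + \frac{1}{-8} \cdot 11\right) - 2072 = \left(-57 - \frac{11}{8}\right) - 2072 = - \frac{467}{8} - 2072 = - \frac{17043}{8}$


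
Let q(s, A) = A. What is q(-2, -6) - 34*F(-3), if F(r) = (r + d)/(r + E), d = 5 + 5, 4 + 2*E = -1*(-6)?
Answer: 113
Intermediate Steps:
E = 1 (E = -2 + (-1*(-6))/2 = -2 + (½)*6 = -2 + 3 = 1)
d = 10
F(r) = (10 + r)/(1 + r) (F(r) = (r + 10)/(r + 1) = (10 + r)/(1 + r))
q(-2, -6) - 34*F(-3) = -6 - 34*(10 - 3)/(1 - 3) = -6 - 34*7/(-2) = -6 - (-17)*7 = -6 - 34*(-7/2) = -6 + 119 = 113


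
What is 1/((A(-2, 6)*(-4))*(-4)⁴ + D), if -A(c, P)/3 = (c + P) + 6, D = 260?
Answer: 1/30980 ≈ 3.2279e-5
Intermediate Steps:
A(c, P) = -18 - 3*P - 3*c (A(c, P) = -3*((c + P) + 6) = -3*((P + c) + 6) = -3*(6 + P + c) = -18 - 3*P - 3*c)
1/((A(-2, 6)*(-4))*(-4)⁴ + D) = 1/(((-18 - 3*6 - 3*(-2))*(-4))*(-4)⁴ + 260) = 1/(((-18 - 18 + 6)*(-4))*256 + 260) = 1/(-30*(-4)*256 + 260) = 1/(120*256 + 260) = 1/(30720 + 260) = 1/30980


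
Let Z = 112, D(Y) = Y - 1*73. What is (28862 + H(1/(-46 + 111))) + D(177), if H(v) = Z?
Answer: 29078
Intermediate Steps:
D(Y) = -73 + Y (D(Y) = Y - 73 = -73 + Y)
H(v) = 112
(28862 + H(1/(-46 + 111))) + D(177) = (28862 + 112) + (-73 + 177) = 28974 + 104 = 29078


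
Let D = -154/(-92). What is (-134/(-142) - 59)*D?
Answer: -158697/1633 ≈ -97.181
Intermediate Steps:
D = 77/46 (D = -154*(-1/92) = 77/46 ≈ 1.6739)
(-134/(-142) - 59)*D = (-134/(-142) - 59)*(77/46) = (-134*(-1/142) - 59)*(77/46) = (67/71 - 59)*(77/46) = -4122/71*77/46 = -158697/1633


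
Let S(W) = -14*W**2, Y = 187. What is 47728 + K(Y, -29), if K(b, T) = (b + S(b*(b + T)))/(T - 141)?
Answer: 719390541/10 ≈ 7.1939e+7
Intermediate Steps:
K(b, T) = (b - 14*b**2*(T + b)**2)/(-141 + T) (K(b, T) = (b - 14*b**2*(b + T)**2)/(T - 141) = (b - 14*b**2*(T + b)**2)/(-141 + T))
47728 + K(Y, -29) = 47728 + 187*(1 - 14*187*(-29 + 187)**2)/(-141 - 29) = 47728 + 187*(1 - 14*187*158**2)/(-170) = 47728 + 187*(-1/170)*(1 - 14*187*24964) = 47728 + 187*(-1/170)*(1 - 65355752) = 47728 + 187*(-1/170)*(-65355751) = 47728 + 718913261/10 = 719390541/10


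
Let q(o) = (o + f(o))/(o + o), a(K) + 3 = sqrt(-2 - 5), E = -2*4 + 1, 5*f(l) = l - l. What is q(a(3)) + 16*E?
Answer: -223/2 ≈ -111.50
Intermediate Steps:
f(l) = 0 (f(l) = (l - l)/5 = (1/5)*0 = 0)
E = -7 (E = -8 + 1 = -7)
a(K) = -3 + I*sqrt(7) (a(K) = -3 + sqrt(-2 - 5) = -3 + sqrt(-7) = -3 + I*sqrt(7))
q(o) = 1/2 (q(o) = (o + 0)/(o + o) = o/((2*o)) = o*(1/(2*o)) = 1/2)
q(a(3)) + 16*E = 1/2 + 16*(-7) = 1/2 - 112 = -223/2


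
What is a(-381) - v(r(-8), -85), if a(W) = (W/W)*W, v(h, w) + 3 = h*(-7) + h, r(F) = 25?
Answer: -228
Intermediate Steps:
v(h, w) = -3 - 6*h (v(h, w) = -3 + (h*(-7) + h) = -3 + (-7*h + h) = -3 - 6*h)
a(W) = W (a(W) = 1*W = W)
a(-381) - v(r(-8), -85) = -381 - (-3 - 6*25) = -381 - (-3 - 150) = -381 - 1*(-153) = -381 + 153 = -228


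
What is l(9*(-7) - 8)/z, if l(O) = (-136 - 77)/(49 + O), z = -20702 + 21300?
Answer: 213/13156 ≈ 0.016190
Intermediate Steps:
z = 598
l(O) = -213/(49 + O)
l(9*(-7) - 8)/z = -213/(49 + (9*(-7) - 8))/598 = -213/(49 + (-63 - 8))*(1/598) = -213/(49 - 71)*(1/598) = -213/(-22)*(1/598) = -213*(-1/22)*(1/598) = (213/22)*(1/598) = 213/13156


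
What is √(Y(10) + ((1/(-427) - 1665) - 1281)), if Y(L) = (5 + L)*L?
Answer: I*√509792311/427 ≈ 52.877*I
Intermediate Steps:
Y(L) = L*(5 + L)
√(Y(10) + ((1/(-427) - 1665) - 1281)) = √(10*(5 + 10) + ((1/(-427) - 1665) - 1281)) = √(10*15 + ((-1/427 - 1665) - 1281)) = √(150 + (-710956/427 - 1281)) = √(150 - 1257943/427) = √(-1193893/427) = I*√509792311/427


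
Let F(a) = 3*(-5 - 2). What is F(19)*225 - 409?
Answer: -5134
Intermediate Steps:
F(a) = -21 (F(a) = 3*(-7) = -21)
F(19)*225 - 409 = -21*225 - 409 = -4725 - 409 = -5134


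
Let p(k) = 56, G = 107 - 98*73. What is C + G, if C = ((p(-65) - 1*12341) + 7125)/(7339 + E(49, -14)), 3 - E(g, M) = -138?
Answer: -1317918/187 ≈ -7047.7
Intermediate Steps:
G = -7047 (G = 107 - 7154 = -7047)
E(g, M) = 141 (E(g, M) = 3 - 1*(-138) = 3 + 138 = 141)
C = -129/187 (C = ((56 - 1*12341) + 7125)/(7339 + 141) = ((56 - 12341) + 7125)/7480 = (-12285 + 7125)*(1/7480) = -5160*1/7480 = -129/187 ≈ -0.68984)
C + G = -129/187 - 7047 = -1317918/187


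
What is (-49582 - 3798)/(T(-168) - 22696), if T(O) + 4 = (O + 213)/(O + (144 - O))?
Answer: 170816/72639 ≈ 2.3516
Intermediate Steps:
T(O) = -121/48 + O/144 (T(O) = -4 + (O + 213)/(O + (144 - O)) = -4 + (213 + O)/144 = -4 + (213 + O)*(1/144) = -4 + (71/48 + O/144) = -121/48 + O/144)
(-49582 - 3798)/(T(-168) - 22696) = (-49582 - 3798)/((-121/48 + (1/144)*(-168)) - 22696) = -53380/((-121/48 - 7/6) - 22696) = -53380/(-59/16 - 22696) = -53380/(-363195/16) = -53380*(-16/363195) = 170816/72639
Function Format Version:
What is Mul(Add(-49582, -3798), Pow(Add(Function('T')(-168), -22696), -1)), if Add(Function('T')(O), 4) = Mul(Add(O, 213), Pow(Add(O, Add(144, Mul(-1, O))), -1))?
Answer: Rational(170816, 72639) ≈ 2.3516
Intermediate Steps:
Function('T')(O) = Add(Rational(-121, 48), Mul(Rational(1, 144), O)) (Function('T')(O) = Add(-4, Mul(Add(O, 213), Pow(Add(O, Add(144, Mul(-1, O))), -1))) = Add(-4, Mul(Add(213, O), Pow(144, -1))) = Add(-4, Mul(Add(213, O), Rational(1, 144))) = Add(-4, Add(Rational(71, 48), Mul(Rational(1, 144), O))) = Add(Rational(-121, 48), Mul(Rational(1, 144), O)))
Mul(Add(-49582, -3798), Pow(Add(Function('T')(-168), -22696), -1)) = Mul(Add(-49582, -3798), Pow(Add(Add(Rational(-121, 48), Mul(Rational(1, 144), -168)), -22696), -1)) = Mul(-53380, Pow(Add(Add(Rational(-121, 48), Rational(-7, 6)), -22696), -1)) = Mul(-53380, Pow(Add(Rational(-59, 16), -22696), -1)) = Mul(-53380, Pow(Rational(-363195, 16), -1)) = Mul(-53380, Rational(-16, 363195)) = Rational(170816, 72639)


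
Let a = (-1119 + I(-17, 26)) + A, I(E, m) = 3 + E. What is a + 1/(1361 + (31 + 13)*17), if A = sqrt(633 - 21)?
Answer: -2389496/2109 + 6*sqrt(17) ≈ -1108.3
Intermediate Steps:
A = 6*sqrt(17) (A = sqrt(612) = 6*sqrt(17) ≈ 24.739)
a = -1133 + 6*sqrt(17) (a = (-1119 + (3 - 17)) + 6*sqrt(17) = (-1119 - 14) + 6*sqrt(17) = -1133 + 6*sqrt(17) ≈ -1108.3)
a + 1/(1361 + (31 + 13)*17) = (-1133 + 6*sqrt(17)) + 1/(1361 + (31 + 13)*17) = (-1133 + 6*sqrt(17)) + 1/(1361 + 44*17) = (-1133 + 6*sqrt(17)) + 1/(1361 + 748) = (-1133 + 6*sqrt(17)) + 1/2109 = -2389496/2109 + 6*sqrt(17)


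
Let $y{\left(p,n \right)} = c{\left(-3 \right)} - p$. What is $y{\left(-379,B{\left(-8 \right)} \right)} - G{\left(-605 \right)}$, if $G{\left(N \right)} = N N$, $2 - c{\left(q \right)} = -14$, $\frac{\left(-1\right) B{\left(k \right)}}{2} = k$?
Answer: $-365630$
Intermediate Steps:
$B{\left(k \right)} = - 2 k$
$c{\left(q \right)} = 16$ ($c{\left(q \right)} = 2 - -14 = 2 + 14 = 16$)
$G{\left(N \right)} = N^{2}$
$y{\left(p,n \right)} = 16 - p$
$y{\left(-379,B{\left(-8 \right)} \right)} - G{\left(-605 \right)} = \left(16 - -379\right) - \left(-605\right)^{2} = \left(16 + 379\right) - 366025 = 395 - 366025 = -365630$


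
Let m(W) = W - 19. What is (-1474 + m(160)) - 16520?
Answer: -17853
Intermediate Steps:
m(W) = -19 + W
(-1474 + m(160)) - 16520 = (-1474 + (-19 + 160)) - 16520 = (-1474 + 141) - 16520 = -1333 - 16520 = -17853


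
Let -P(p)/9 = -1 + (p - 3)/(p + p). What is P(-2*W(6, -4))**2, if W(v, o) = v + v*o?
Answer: 1521/64 ≈ 23.766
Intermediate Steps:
W(v, o) = v + o*v
P(p) = 9 - 9*(-3 + p)/(2*p) (P(p) = -9*(-1 + (p - 3)/(p + p)) = -9*(-1 + (-3 + p)/((2*p))) = -9*(-1 + (-3 + p)*(1/(2*p))) = -9*(-1 + (-3 + p)/(2*p)) = 9 - 9*(-3 + p)/(2*p))
P(-2*W(6, -4))**2 = (9*(3 - 12*(1 - 4))/(2*((-12*(1 - 4)))))**2 = (9*(3 - 12*(-3))/(2*((-12*(-3)))))**2 = (9*(3 - 2*(-18))/(2*((-2*(-18)))))**2 = ((9/2)*(3 + 36)/36)**2 = ((9/2)*(1/36)*39)**2 = (39/8)**2 = 1521/64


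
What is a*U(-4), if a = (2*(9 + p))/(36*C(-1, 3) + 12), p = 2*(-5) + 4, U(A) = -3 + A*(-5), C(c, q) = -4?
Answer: -17/22 ≈ -0.77273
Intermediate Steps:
U(A) = -3 - 5*A
p = -6 (p = -10 + 4 = -6)
a = -1/22 (a = (2*(9 - 6))/(36*(-4) + 12) = (2*3)/(-144 + 12) = 6/(-132) = 6*(-1/132) = -1/22 ≈ -0.045455)
a*U(-4) = -(-3 - 5*(-4))/22 = -(-3 + 20)/22 = -1/22*17 = -17/22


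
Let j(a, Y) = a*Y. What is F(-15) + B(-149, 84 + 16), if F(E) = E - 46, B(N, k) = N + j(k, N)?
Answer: -15110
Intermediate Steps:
j(a, Y) = Y*a
B(N, k) = N + N*k
F(E) = -46 + E
F(-15) + B(-149, 84 + 16) = (-46 - 15) - 149*(1 + (84 + 16)) = -61 - 149*(1 + 100) = -61 - 149*101 = -61 - 15049 = -15110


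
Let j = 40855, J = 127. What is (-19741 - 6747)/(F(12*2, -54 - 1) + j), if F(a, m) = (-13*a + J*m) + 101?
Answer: -26488/33659 ≈ -0.78695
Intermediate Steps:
F(a, m) = 101 - 13*a + 127*m (F(a, m) = (-13*a + 127*m) + 101 = 101 - 13*a + 127*m)
(-19741 - 6747)/(F(12*2, -54 - 1) + j) = (-19741 - 6747)/((101 - 156*2 + 127*(-54 - 1)) + 40855) = -26488/((101 - 13*24 + 127*(-55)) + 40855) = -26488/((101 - 312 - 6985) + 40855) = -26488/(-7196 + 40855) = -26488/33659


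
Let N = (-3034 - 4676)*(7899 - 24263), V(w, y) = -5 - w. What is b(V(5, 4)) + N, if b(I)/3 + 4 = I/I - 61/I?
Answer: 1261664493/10 ≈ 1.2617e+8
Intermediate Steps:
b(I) = -9 - 183/I (b(I) = -12 + 3*(I/I - 61/I) = -12 + 3*(1 - 61/I) = -12 + (3 - 183/I) = -9 - 183/I)
N = 126166440 (N = -7710*(-16364) = 126166440)
b(V(5, 4)) + N = (-9 - 183/(-5 - 1*5)) + 126166440 = (-9 - 183/(-5 - 5)) + 126166440 = (-9 - 183/(-10)) + 126166440 = (-9 - 183*(-⅒)) + 126166440 = (-9 + 183/10) + 126166440 = 93/10 + 126166440 = 1261664493/10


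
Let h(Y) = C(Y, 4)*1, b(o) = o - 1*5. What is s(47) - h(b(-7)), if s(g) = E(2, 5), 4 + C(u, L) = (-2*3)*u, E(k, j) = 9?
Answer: -59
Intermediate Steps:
b(o) = -5 + o (b(o) = o - 5 = -5 + o)
C(u, L) = -4 - 6*u (C(u, L) = -4 + (-2*3)*u = -4 - 6*u)
s(g) = 9
h(Y) = -4 - 6*Y (h(Y) = (-4 - 6*Y)*1 = -4 - 6*Y)
s(47) - h(b(-7)) = 9 - (-4 - 6*(-5 - 7)) = 9 - (-4 - 6*(-12)) = 9 - (-4 + 72) = 9 - 1*68 = 9 - 68 = -59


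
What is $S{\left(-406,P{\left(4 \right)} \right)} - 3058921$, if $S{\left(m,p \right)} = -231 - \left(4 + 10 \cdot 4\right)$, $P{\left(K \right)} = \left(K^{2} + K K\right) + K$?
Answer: $-3059196$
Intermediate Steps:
$P{\left(K \right)} = K + 2 K^{2}$ ($P{\left(K \right)} = \left(K^{2} + K^{2}\right) + K = 2 K^{2} + K = K + 2 K^{2}$)
$S{\left(m,p \right)} = -275$ ($S{\left(m,p \right)} = -231 - \left(4 + 40\right) = -231 - 44 = -275$)
$S{\left(-406,P{\left(4 \right)} \right)} - 3058921 = -275 - 3058921 = -3059196$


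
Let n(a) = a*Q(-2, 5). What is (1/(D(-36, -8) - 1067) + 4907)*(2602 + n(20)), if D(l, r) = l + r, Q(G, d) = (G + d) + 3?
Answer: 14839462072/1111 ≈ 1.3357e+7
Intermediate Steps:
Q(G, d) = 3 + G + d
n(a) = 6*a (n(a) = a*(3 - 2 + 5) = a*6 = 6*a)
(1/(D(-36, -8) - 1067) + 4907)*(2602 + n(20)) = (1/((-36 - 8) - 1067) + 4907)*(2602 + 6*20) = (1/(-44 - 1067) + 4907)*(2602 + 120) = (1/(-1111) + 4907)*2722 = (-1/1111 + 4907)*2722 = (5451676/1111)*2722 = 14839462072/1111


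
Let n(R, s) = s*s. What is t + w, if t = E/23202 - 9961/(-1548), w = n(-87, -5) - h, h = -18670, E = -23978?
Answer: 37314257161/1995372 ≈ 18700.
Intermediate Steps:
n(R, s) = s²
w = 18695 (w = (-5)² - 1*(-18670) = 25 + 18670 = 18695)
t = 10777621/1995372 (t = -23978/23202 - 9961/(-1548) = -23978*1/23202 - 9961*(-1/1548) = -11989/11601 + 9961/1548 = 10777621/1995372 ≈ 5.4013)
t + w = 10777621/1995372 + 18695 = 37314257161/1995372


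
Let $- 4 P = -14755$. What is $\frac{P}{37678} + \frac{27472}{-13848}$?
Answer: $- \frac{492004103}{260882472} \approx -1.8859$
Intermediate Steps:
$P = \frac{14755}{4}$ ($P = \left(- \frac{1}{4}\right) \left(-14755\right) = \frac{14755}{4} \approx 3688.8$)
$\frac{P}{37678} + \frac{27472}{-13848} = \frac{14755}{4 \cdot 37678} + \frac{27472}{-13848} = \frac{14755}{4} \cdot \frac{1}{37678} + 27472 \left(- \frac{1}{13848}\right) = \frac{14755}{150712} - \frac{3434}{1731} = - \frac{492004103}{260882472}$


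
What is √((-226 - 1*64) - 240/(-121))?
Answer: 5*I*√1394/11 ≈ 16.971*I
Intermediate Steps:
√((-226 - 1*64) - 240/(-121)) = √((-226 - 64) - 240*(-1/121)) = √(-290 + 240/121) = √(-34850/121) = 5*I*√1394/11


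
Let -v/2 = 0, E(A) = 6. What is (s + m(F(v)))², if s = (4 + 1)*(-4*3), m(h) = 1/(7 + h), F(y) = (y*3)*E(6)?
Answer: 175561/49 ≈ 3582.9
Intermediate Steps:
v = 0 (v = -2*0 = 0)
F(y) = 18*y (F(y) = (y*3)*6 = (3*y)*6 = 18*y)
s = -60 (s = 5*(-12) = -60)
(s + m(F(v)))² = (-60 + 1/(7 + 18*0))² = (-60 + 1/(7 + 0))² = (-60 + 1/7)² = (-60 + ⅐)² = (-419/7)² = 175561/49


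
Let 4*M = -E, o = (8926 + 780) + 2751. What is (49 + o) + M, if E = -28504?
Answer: 19632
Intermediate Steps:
o = 12457 (o = 9706 + 2751 = 12457)
M = 7126 (M = (-1*(-28504))/4 = (¼)*28504 = 7126)
(49 + o) + M = (49 + 12457) + 7126 = 12506 + 7126 = 19632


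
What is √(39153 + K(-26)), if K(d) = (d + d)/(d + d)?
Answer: √39154 ≈ 197.87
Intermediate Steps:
K(d) = 1 (K(d) = (2*d)/((2*d)) = (2*d)*(1/(2*d)) = 1)
√(39153 + K(-26)) = √(39153 + 1) = √39154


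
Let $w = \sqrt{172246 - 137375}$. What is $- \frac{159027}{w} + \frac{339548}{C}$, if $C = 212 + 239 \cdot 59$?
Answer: $\frac{339548}{14313} - \frac{159027 \sqrt{34871}}{34871} \approx -827.88$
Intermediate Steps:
$w = \sqrt{34871} \approx 186.74$
$C = 14313$ ($C = 212 + 14101 = 14313$)
$- \frac{159027}{w} + \frac{339548}{C} = - \frac{159027}{\sqrt{34871}} + \frac{339548}{14313} = - 159027 \frac{\sqrt{34871}}{34871} + 339548 \cdot \frac{1}{14313} = - \frac{159027 \sqrt{34871}}{34871} + \frac{339548}{14313} = \frac{339548}{14313} - \frac{159027 \sqrt{34871}}{34871}$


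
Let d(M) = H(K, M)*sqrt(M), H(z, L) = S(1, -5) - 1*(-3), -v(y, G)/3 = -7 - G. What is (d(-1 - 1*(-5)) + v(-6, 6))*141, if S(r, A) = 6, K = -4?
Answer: 8037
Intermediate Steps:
v(y, G) = 21 + 3*G (v(y, G) = -3*(-7 - G) = 21 + 3*G)
H(z, L) = 9 (H(z, L) = 6 - 1*(-3) = 6 + 3 = 9)
d(M) = 9*sqrt(M)
(d(-1 - 1*(-5)) + v(-6, 6))*141 = (9*sqrt(-1 - 1*(-5)) + (21 + 3*6))*141 = (9*sqrt(-1 + 5) + (21 + 18))*141 = (9*sqrt(4) + 39)*141 = (9*2 + 39)*141 = (18 + 39)*141 = 57*141 = 8037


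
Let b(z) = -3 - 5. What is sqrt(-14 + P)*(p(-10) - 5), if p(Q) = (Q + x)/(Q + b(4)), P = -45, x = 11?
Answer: -91*I*sqrt(59)/18 ≈ -38.832*I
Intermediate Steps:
b(z) = -8
p(Q) = (11 + Q)/(-8 + Q) (p(Q) = (Q + 11)/(Q - 8) = (11 + Q)/(-8 + Q))
sqrt(-14 + P)*(p(-10) - 5) = sqrt(-14 - 45)*((11 - 10)/(-8 - 10) - 5) = sqrt(-59)*(1/(-18) - 5) = (I*sqrt(59))*(-1/18*1 - 5) = (I*sqrt(59))*(-1/18 - 5) = (I*sqrt(59))*(-91/18) = -91*I*sqrt(59)/18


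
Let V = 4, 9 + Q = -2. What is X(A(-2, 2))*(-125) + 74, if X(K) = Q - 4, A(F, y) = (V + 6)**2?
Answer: 1949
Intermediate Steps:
Q = -11 (Q = -9 - 2 = -11)
A(F, y) = 100 (A(F, y) = (4 + 6)**2 = 10**2 = 100)
X(K) = -15 (X(K) = -11 - 4 = -15)
X(A(-2, 2))*(-125) + 74 = -15*(-125) + 74 = 1875 + 74 = 1949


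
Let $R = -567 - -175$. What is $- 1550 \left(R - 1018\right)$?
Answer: $2185500$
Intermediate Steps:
$R = -392$ ($R = -567 + 175 = -392$)
$- 1550 \left(R - 1018\right) = - 1550 \left(-392 - 1018\right) = \left(-1550\right) \left(-1410\right) = 2185500$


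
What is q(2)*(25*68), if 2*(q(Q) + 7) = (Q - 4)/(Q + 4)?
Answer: -36550/3 ≈ -12183.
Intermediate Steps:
q(Q) = -7 + (-4 + Q)/(2*(4 + Q)) (q(Q) = -7 + ((Q - 4)/(Q + 4))/2 = -7 + ((-4 + Q)/(4 + Q))/2 = -7 + (-4 + Q)/(2*(4 + Q)))
q(2)*(25*68) = ((-60 - 13*2)/(2*(4 + 2)))*(25*68) = ((½)*(-60 - 26)/6)*1700 = ((½)*(⅙)*(-86))*1700 = -43/6*1700 = -36550/3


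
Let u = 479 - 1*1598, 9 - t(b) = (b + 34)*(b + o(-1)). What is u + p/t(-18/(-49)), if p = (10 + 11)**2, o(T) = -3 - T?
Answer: -173873310/156329 ≈ -1112.2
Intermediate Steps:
p = 441 (p = 21**2 = 441)
t(b) = 9 - (-2 + b)*(34 + b) (t(b) = 9 - (b + 34)*(b + (-3 - 1*(-1))) = 9 - (34 + b)*(b + (-3 + 1)) = 9 - (34 + b)*(b - 2) = 9 - (34 + b)*(-2 + b) = 9 - (-2 + b)*(34 + b))
u = -1119 (u = 479 - 1598 = -1119)
u + p/t(-18/(-49)) = -1119 + 441/(77 - (-18/(-49))**2 - (-576)/(-49)) = -1119 + 441/(77 - (-18*(-1/49))**2 - (-576)*(-1)/49) = -1119 + 441/(77 - (18/49)**2 - 32*18/49) = -1119 + 441/(77 - 1*324/2401 - 576/49) = -1119 + 441/(77 - 324/2401 - 576/49) = -1119 + 441/(156329/2401) = -1119 + 441*(2401/156329) = -1119 + 1058841/156329 = -173873310/156329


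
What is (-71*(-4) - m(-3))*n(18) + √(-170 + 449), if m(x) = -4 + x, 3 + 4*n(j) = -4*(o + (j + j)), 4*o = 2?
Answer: -43359/4 + 3*√31 ≈ -10823.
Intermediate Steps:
o = ½ (o = (¼)*2 = ½ ≈ 0.50000)
n(j) = -5/4 - 2*j (n(j) = -¾ + (-4*(½ + (j + j)))/4 = -¾ + (-4*(½ + 2*j))/4 = -¾ + (-2 - 8*j)/4 = -¾ + (-½ - 2*j) = -5/4 - 2*j)
(-71*(-4) - m(-3))*n(18) + √(-170 + 449) = (-71*(-4) - (-4 - 3))*(-5/4 - 2*18) + √(-170 + 449) = (284 - 1*(-7))*(-5/4 - 36) + √279 = (284 + 7)*(-149/4) + 3*√31 = 291*(-149/4) + 3*√31 = -43359/4 + 3*√31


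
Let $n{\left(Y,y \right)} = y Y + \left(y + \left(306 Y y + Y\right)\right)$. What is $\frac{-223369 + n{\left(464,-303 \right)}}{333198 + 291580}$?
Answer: $- \frac{21692476}{312389} \approx -69.441$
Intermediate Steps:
$n{\left(Y,y \right)} = Y + y + 307 Y y$ ($n{\left(Y,y \right)} = Y y + \left(y + \left(306 Y y + Y\right)\right) = Y y + \left(y + \left(Y + 306 Y y\right)\right) = Y y + \left(Y + y + 306 Y y\right) = Y + y + 307 Y y$)
$\frac{-223369 + n{\left(464,-303 \right)}}{333198 + 291580} = \frac{-223369 + \left(464 - 303 + 307 \cdot 464 \left(-303\right)\right)}{333198 + 291580} = \frac{-223369 - 43161583}{624778} = \left(-223369 - 43161583\right) \frac{1}{624778} = \left(-43384952\right) \frac{1}{624778} = - \frac{21692476}{312389}$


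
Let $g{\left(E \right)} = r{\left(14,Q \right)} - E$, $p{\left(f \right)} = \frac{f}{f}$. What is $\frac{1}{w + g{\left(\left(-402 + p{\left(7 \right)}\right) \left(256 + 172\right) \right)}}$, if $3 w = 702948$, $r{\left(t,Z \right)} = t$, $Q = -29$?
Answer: $\frac{1}{405958} \approx 2.4633 \cdot 10^{-6}$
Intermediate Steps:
$p{\left(f \right)} = 1$
$w = 234316$ ($w = \frac{1}{3} \cdot 702948 = 234316$)
$g{\left(E \right)} = 14 - E$
$\frac{1}{w + g{\left(\left(-402 + p{\left(7 \right)}\right) \left(256 + 172\right) \right)}} = \frac{1}{234316 - \left(-14 + \left(-402 + 1\right) \left(256 + 172\right)\right)} = \frac{1}{234316 - \left(-14 - 171628\right)} = \frac{1}{234316 + \left(14 - -171628\right)} = \frac{1}{234316 + \left(14 + 171628\right)} = \frac{1}{234316 + 171642} = \frac{1}{405958}$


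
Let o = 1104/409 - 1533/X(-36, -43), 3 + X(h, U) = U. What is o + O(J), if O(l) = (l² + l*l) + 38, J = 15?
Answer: 9859013/18814 ≈ 524.03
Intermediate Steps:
X(h, U) = -3 + U
O(l) = 38 + 2*l² (O(l) = (l² + l²) + 38 = 2*l² + 38 = 38 + 2*l²)
o = 677781/18814 (o = 1104/409 - 1533/(-3 - 43) = 1104*(1/409) - 1533/(-46) = 1104/409 - 1533*(-1/46) = 1104/409 + 1533/46 = 677781/18814 ≈ 36.025)
o + O(J) = 677781/18814 + (38 + 2*15²) = 677781/18814 + (38 + 2*225) = 677781/18814 + (38 + 450) = 677781/18814 + 488 = 9859013/18814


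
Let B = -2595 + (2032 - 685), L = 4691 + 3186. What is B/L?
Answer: -1248/7877 ≈ -0.15844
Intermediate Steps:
L = 7877
B = -1248 (B = -2595 + 1347 = -1248)
B/L = -1248/7877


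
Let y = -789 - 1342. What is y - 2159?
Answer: -4290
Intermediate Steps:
y = -2131
y - 2159 = -2131 - 2159 = -4290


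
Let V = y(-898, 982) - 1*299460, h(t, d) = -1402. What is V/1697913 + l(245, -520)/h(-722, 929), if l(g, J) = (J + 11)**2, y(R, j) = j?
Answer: -440315464109/2380474026 ≈ -184.97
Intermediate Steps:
l(g, J) = (11 + J)**2
V = -298478 (V = 982 - 1*299460 = 982 - 299460 = -298478)
V/1697913 + l(245, -520)/h(-722, 929) = -298478/1697913 + (11 - 520)**2/(-1402) = -298478*1/1697913 + (-509)**2*(-1/1402) = -298478/1697913 + 259081*(-1/1402) = -298478/1697913 - 259081/1402 = -440315464109/2380474026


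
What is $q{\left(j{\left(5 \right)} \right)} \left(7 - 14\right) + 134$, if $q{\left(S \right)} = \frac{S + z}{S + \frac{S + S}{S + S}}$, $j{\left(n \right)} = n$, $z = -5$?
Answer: $134$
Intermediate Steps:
$q{\left(S \right)} = \frac{-5 + S}{1 + S}$ ($q{\left(S \right)} = \frac{S - 5}{S + \frac{S + S}{S + S}} = \frac{-5 + S}{S + \frac{2 S}{2 S}} = \frac{-5 + S}{S + 2 S \frac{1}{2 S}} = \frac{-5 + S}{S + 1} = \frac{-5 + S}{1 + S}$)
$q{\left(j{\left(5 \right)} \right)} \left(7 - 14\right) + 134 = \frac{-5 + 5}{1 + 5} \left(7 - 14\right) + 134 = \frac{1}{6} \cdot 0 \left(-7\right) + 134 = 0 \left(-7\right) + 134 = 0 + 134 = 134$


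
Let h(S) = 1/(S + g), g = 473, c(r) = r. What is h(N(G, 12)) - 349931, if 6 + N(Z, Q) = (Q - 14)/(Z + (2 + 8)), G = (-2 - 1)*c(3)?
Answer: -162717914/465 ≈ -3.4993e+5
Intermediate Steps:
G = -9 (G = (-2 - 1)*3 = -3*3 = -9)
N(Z, Q) = -6 + (-14 + Q)/(10 + Z) (N(Z, Q) = -6 + (Q - 14)/(Z + (2 + 8)) = -6 + (-14 + Q)/(Z + 10) = -6 + (-14 + Q)/(10 + Z))
h(S) = 1/(473 + S) (h(S) = 1/(S + 473) = 1/(473 + S))
h(N(G, 12)) - 349931 = 1/(473 + (-74 + 12 - 6*(-9))/(10 - 9)) - 349931 = 1/(473 + (-74 + 12 + 54)/1) - 349931 = 1/(473 + 1*(-8)) - 349931 = 1/(473 - 8) - 349931 = 1/465 - 349931 = -162717914/465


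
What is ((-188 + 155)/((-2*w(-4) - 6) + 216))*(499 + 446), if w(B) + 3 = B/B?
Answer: -31185/214 ≈ -145.72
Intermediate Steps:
w(B) = -2 (w(B) = -3 + B/B = -3 + 1 = -2)
((-188 + 155)/((-2*w(-4) - 6) + 216))*(499 + 446) = ((-188 + 155)/((-2*(-2) - 6) + 216))*(499 + 446) = -33/((4 - 6) + 216)*945 = -33/(-2 + 216)*945 = -33/214*945 = -31185/214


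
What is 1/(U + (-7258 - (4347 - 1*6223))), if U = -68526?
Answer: -1/73908 ≈ -1.3530e-5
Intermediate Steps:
1/(U + (-7258 - (4347 - 1*6223))) = 1/(-68526 + (-7258 - (4347 - 1*6223))) = 1/(-68526 + (-7258 - (4347 - 6223))) = 1/(-68526 + (-7258 - 1*(-1876))) = 1/(-68526 + (-7258 + 1876)) = 1/(-68526 - 5382) = 1/(-73908) = -1/73908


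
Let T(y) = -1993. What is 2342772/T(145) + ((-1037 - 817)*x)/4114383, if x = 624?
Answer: -247214538036/210255521 ≈ -1175.8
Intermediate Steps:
2342772/T(145) + ((-1037 - 817)*x)/4114383 = 2342772/(-1993) + ((-1037 - 817)*624)/4114383 = 2342772*(-1/1993) - 1854*624*(1/4114383) = -2342772/1993 - 1156896*1/4114383 = -2342772/1993 - 29664/105497 = -247214538036/210255521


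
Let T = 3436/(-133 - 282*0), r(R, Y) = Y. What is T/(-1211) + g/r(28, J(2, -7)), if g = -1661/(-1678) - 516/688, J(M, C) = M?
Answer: 152718147/1081054856 ≈ 0.14127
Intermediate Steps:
g = 805/3356 (g = -1661*(-1/1678) - 516*1/688 = 1661/1678 - 3/4 = 805/3356 ≈ 0.23987)
T = -3436/133 (T = 3436/(-133 + 0) = 3436/(-133) = 3436*(-1/133) = -3436/133 ≈ -25.835)
T/(-1211) + g/r(28, J(2, -7)) = -3436/133/(-1211) + (805/3356)/2 = -3436/133*(-1/1211) + (805/3356)*(1/2) = 3436/161063 + 805/6712 = 152718147/1081054856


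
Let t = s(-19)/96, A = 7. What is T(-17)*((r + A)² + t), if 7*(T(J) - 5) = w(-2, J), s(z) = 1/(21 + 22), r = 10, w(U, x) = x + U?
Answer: 1192993/1806 ≈ 660.57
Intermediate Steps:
w(U, x) = U + x
s(z) = 1/43
T(J) = 33/7 + J/7 (T(J) = 5 + (-2 + J)/7 = 5 + (-2/7 + J/7) = 33/7 + J/7)
t = 1/4128 (t = (1/43)/96 = (1/43)*(1/96) = 1/4128 ≈ 0.00024225)
T(-17)*((r + A)² + t) = (33/7 + (⅐)*(-17))*((10 + 7)² + 1/4128) = (33/7 - 17/7)*(17² + 1/4128) = 16*(289 + 1/4128)/7 = (16/7)*(1192993/4128) = 1192993/1806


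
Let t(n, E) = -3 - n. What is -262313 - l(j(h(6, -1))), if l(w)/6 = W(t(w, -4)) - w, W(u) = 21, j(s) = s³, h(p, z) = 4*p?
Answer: -179495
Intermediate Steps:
l(w) = 126 - 6*w (l(w) = 6*(21 - w) = 126 - 6*w)
-262313 - l(j(h(6, -1))) = -262313 - (126 - 6*(4*6)³) = -262313 - (126 - 6*24³) = -262313 - (126 - 6*13824) = -262313 - (126 - 82944) = -262313 - 1*(-82818) = -262313 + 82818 = -179495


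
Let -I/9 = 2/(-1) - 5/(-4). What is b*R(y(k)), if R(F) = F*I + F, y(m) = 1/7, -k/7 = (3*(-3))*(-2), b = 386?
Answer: 5983/14 ≈ 427.36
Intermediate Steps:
k = -126 (k = -7*3*(-3)*(-2) = -(-63)*(-2) = -7*18 = -126)
I = 27/4 (I = -9*(2/(-1) - 5/(-4)) = -9*(2*(-1) - 5*(-1/4)) = -9*(-2 + 5/4) = -9*(-3/4) = 27/4 ≈ 6.7500)
y(m) = 1/7
R(F) = 31*F/4 (R(F) = F*(27/4) + F = 27*F/4 + F = 31*F/4)
b*R(y(k)) = 386*((31/4)*(1/7)) = 386*(31/28) = 5983/14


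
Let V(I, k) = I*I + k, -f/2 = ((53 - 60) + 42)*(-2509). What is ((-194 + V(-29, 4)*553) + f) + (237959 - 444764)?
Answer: 435916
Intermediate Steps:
f = 175630 (f = -2*((53 - 60) + 42)*(-2509) = -2*(-7 + 42)*(-2509) = -70*(-2509) = -2*(-87815) = 175630)
V(I, k) = k + I**2 (V(I, k) = I**2 + k = k + I**2)
((-194 + V(-29, 4)*553) + f) + (237959 - 444764) = ((-194 + (4 + (-29)**2)*553) + 175630) + (237959 - 444764) = ((-194 + (4 + 841)*553) + 175630) - 206805 = ((-194 + 845*553) + 175630) - 206805 = ((-194 + 467285) + 175630) - 206805 = (467091 + 175630) - 206805 = 642721 - 206805 = 435916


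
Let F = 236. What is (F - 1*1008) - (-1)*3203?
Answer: 2431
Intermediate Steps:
(F - 1*1008) - (-1)*3203 = (236 - 1*1008) - (-1)*3203 = (236 - 1008) - 1*(-3203) = -772 + 3203 = 2431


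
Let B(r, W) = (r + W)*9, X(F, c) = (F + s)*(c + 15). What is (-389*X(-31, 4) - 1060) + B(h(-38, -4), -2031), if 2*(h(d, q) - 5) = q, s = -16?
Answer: 328065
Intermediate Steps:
h(d, q) = 5 + q/2
X(F, c) = (-16 + F)*(15 + c) (X(F, c) = (F - 16)*(c + 15) = (-16 + F)*(15 + c))
B(r, W) = 9*W + 9*r (B(r, W) = (W + r)*9 = 9*W + 9*r)
(-389*X(-31, 4) - 1060) + B(h(-38, -4), -2031) = (-389*(-240 - 16*4 + 15*(-31) - 31*4) - 1060) + (9*(-2031) + 9*(5 + (1/2)*(-4))) = (-389*(-240 - 64 - 465 - 124) - 1060) + (-18279 + 9*(5 - 2)) = (-389*(-893) - 1060) + (-18279 + 9*3) = (347377 - 1060) + (-18279 + 27) = 346317 - 18252 = 328065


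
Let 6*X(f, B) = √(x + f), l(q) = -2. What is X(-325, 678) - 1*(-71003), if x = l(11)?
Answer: 71003 + I*√327/6 ≈ 71003.0 + 3.0139*I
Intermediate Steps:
x = -2
X(f, B) = √(-2 + f)/6
X(-325, 678) - 1*(-71003) = √(-2 - 325)/6 - 1*(-71003) = √(-327)/6 + 71003 = (I*√327)/6 + 71003 = I*√327/6 + 71003 = 71003 + I*√327/6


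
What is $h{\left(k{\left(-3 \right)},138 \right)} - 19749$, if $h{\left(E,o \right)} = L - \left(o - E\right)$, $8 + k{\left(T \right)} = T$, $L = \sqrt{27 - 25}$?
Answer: $-19898 + \sqrt{2} \approx -19897.0$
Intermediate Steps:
$L = \sqrt{2} \approx 1.4142$
$k{\left(T \right)} = -8 + T$
$h{\left(E,o \right)} = E + \sqrt{2} - o$ ($h{\left(E,o \right)} = \sqrt{2} - \left(o - E\right) = \sqrt{2} + \left(E - o\right) = E + \sqrt{2} - o$)
$h{\left(k{\left(-3 \right)},138 \right)} - 19749 = \left(\left(-8 - 3\right) + \sqrt{2} - 138\right) - 19749 = \left(-11 + \sqrt{2} - 138\right) - 19749 = \left(-149 + \sqrt{2}\right) - 19749 = -19898 + \sqrt{2}$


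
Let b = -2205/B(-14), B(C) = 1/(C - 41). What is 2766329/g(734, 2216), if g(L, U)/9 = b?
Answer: 2766329/1091475 ≈ 2.5345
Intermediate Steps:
B(C) = 1/(-41 + C)
b = 121275 (b = -2205/(1/(-41 - 14)) = -2205/(1/(-55)) = -2205/(-1/55) = -2205*(-55) = 121275)
g(L, U) = 1091475 (g(L, U) = 9*121275 = 1091475)
2766329/g(734, 2216) = 2766329/1091475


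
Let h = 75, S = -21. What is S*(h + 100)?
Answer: -3675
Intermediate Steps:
S*(h + 100) = -21*(75 + 100) = -21*175 = -3675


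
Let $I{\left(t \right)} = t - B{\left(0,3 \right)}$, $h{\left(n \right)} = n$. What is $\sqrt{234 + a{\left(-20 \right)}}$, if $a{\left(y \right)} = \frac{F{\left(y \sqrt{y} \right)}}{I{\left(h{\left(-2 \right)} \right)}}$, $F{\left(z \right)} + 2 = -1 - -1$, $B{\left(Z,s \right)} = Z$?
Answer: $\sqrt{235} \approx 15.33$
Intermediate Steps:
$F{\left(z \right)} = -2$ ($F{\left(z \right)} = -2 - 0 = -2 + \left(-1 + 1\right) = -2 + 0 = -2$)
$I{\left(t \right)} = t$ ($I{\left(t \right)} = t - 0 = t + 0 = t$)
$a{\left(y \right)} = 1$ ($a{\left(y \right)} = - \frac{2}{-2} = \left(-2\right) \left(- \frac{1}{2}\right) = 1$)
$\sqrt{234 + a{\left(-20 \right)}} = \sqrt{234 + 1} = \sqrt{235}$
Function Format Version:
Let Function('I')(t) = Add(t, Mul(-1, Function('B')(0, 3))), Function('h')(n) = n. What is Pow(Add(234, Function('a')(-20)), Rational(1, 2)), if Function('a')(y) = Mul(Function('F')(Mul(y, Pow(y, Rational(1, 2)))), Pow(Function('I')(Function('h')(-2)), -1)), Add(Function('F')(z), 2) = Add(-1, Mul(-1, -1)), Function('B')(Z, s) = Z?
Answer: Pow(235, Rational(1, 2)) ≈ 15.330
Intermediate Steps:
Function('F')(z) = -2 (Function('F')(z) = Add(-2, Add(-1, Mul(-1, -1))) = Add(-2, Add(-1, 1)) = Add(-2, 0) = -2)
Function('I')(t) = t (Function('I')(t) = Add(t, Mul(-1, 0)) = Add(t, 0) = t)
Function('a')(y) = 1 (Function('a')(y) = Mul(-2, Pow(-2, -1)) = Mul(-2, Rational(-1, 2)) = 1)
Pow(Add(234, Function('a')(-20)), Rational(1, 2)) = Pow(Add(234, 1), Rational(1, 2)) = Pow(235, Rational(1, 2))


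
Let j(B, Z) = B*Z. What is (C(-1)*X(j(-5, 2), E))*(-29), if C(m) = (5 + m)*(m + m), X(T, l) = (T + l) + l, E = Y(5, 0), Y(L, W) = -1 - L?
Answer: -5104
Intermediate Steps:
E = -6 (E = -1 - 1*5 = -1 - 5 = -6)
X(T, l) = T + 2*l
C(m) = 2*m*(5 + m) (C(m) = (5 + m)*(2*m) = 2*m*(5 + m))
(C(-1)*X(j(-5, 2), E))*(-29) = ((2*(-1)*(5 - 1))*(-5*2 + 2*(-6)))*(-29) = ((2*(-1)*4)*(-10 - 12))*(-29) = -8*(-22)*(-29) = 176*(-29) = -5104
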